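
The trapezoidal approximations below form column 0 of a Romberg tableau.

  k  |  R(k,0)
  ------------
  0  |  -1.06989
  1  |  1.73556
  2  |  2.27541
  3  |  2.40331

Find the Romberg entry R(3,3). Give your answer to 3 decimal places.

R(1,1) = 1.73556 + (1.73556 − (-1.06989))/3 = 2.67071
R(2,1) = (4·2.27541 − 1.73556) / 3 = 2.45536
R(3,1) = (4·2.40331 − 2.27541) / 3 = 2.44594
R(2,2) = (16·2.45536 − 2.67071) / 15 = 2.44100
R(3,2) = (16·2.44594 − 2.45536) / 15 = 2.44531
R(3,3) = (64·2.44531 − 2.44100) / 63 = 2.44538

2.445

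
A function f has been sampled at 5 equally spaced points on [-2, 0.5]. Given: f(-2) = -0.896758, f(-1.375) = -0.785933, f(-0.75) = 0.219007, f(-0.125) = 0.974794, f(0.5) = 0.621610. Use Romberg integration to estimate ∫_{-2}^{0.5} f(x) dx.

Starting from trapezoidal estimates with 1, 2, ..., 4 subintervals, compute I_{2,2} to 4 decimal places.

I_{0,0} (trapezoid, 1 panel, h=2.5000): -0.343935
I_{1,0} (trapezoid, 2 panels, h=1.2500): 0.101791
I_{2,0} (trapezoid, 4 panels, h=0.6250): 0.168934
I_{1,1} = 0.101791 + (0.101791 − (-0.343935))/3 = 0.250366
I_{2,1} = 0.168934 + (0.168934 − 0.101791)/3 = 0.191315
I_{2,2} = 0.191315 + (0.191315 − 0.250366)/15 = 0.187378

0.1874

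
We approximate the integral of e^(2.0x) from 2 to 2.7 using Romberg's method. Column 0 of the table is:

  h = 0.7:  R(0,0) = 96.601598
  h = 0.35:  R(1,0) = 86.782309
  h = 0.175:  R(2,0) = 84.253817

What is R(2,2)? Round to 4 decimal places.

R(1,1) = 86.782309 + (86.782309 − 96.601598)/3 = 83.509213
R(2,1) = 84.253817 + (84.253817 − 86.782309)/3 = 83.410986
R(2,2) = 83.410986 + (83.410986 − 83.509213)/15 = 83.404438

83.4044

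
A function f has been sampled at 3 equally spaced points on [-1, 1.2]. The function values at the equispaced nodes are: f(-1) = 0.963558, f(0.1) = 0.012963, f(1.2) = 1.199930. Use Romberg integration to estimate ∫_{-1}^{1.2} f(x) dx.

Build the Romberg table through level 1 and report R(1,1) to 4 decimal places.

R(0,0) (trapezoid, 1 panel, h=2.2000): 2.379837
R(1,0) (trapezoid, 2 panels, h=1.1000): 1.204178
R(1,1) = 1.204178 + (1.204178 − 2.379837)/3 = 0.812292

0.8123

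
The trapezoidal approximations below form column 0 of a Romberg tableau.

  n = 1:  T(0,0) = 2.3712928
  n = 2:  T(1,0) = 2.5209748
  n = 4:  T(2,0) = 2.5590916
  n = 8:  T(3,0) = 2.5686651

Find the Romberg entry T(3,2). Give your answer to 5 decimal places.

2.57186

Richardson extrapolation on the trapezoidal column (denominator 4−1=3):
T(2,1) = (4·2.5590916 − 2.5209748) / 3 = 2.5717972
T(3,1) = 2.5686651 + (2.5686651 − 2.5590916)/3 = 2.5718563
T(3,2) = (16·2.5718563 − 2.5717972) / 15 = 2.5718602
(Column j=1 coincides with Simpson's rule on the same nodes.)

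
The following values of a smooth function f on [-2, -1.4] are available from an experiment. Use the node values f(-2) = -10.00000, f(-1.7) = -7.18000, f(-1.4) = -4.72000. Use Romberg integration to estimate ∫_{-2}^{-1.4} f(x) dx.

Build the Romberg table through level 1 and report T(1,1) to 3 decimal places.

T(0,0) (trapezoid, 1 panel, h=0.6000): -4.41600
T(1,0) (trapezoid, 2 panels, h=0.3000): -4.36200
T(1,1) = -4.36200 + (-4.36200 − (-4.41600))/3 = -4.34400

-4.344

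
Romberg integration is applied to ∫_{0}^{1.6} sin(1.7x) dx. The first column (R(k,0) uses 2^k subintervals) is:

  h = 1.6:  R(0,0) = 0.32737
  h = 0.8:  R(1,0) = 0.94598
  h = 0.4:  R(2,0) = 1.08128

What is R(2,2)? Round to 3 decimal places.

Richardson extrapolation on the trapezoidal column (denominator 4−1=3):
R(1,1) = 0.94598 + (0.94598 − 0.32737)/3 = 1.15218
R(2,1) = 1.08128 + (1.08128 − 0.94598)/3 = 1.12638
R(2,2) = (16·1.12638 − 1.15218) / 15 = 1.12466

1.125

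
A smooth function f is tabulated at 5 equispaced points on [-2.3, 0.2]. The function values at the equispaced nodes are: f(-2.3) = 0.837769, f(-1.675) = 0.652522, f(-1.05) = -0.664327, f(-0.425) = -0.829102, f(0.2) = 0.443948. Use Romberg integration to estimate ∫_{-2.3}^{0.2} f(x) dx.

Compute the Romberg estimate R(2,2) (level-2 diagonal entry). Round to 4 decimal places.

R(0,0) (trapezoid, 1 panel, h=2.5000): 1.602146
R(1,0) (trapezoid, 2 panels, h=1.2500): -0.029336
R(2,0) (trapezoid, 4 panels, h=0.6250): -0.125030
R(1,1) = -0.029336 + (-0.029336 − 1.602146)/3 = -0.573163
R(2,1) = -0.125030 + (-0.125030 − (-0.029336))/3 = -0.156928
R(2,2) = -0.156928 + (-0.156928 − (-0.573163))/15 = -0.129179

-0.1292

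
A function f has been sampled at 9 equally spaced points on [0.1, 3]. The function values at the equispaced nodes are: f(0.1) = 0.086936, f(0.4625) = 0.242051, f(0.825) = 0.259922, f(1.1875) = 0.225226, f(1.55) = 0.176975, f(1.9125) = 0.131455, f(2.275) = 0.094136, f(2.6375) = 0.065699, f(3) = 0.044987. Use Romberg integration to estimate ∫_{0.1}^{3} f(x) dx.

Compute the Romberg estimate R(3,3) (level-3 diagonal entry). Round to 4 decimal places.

0.4658

R(0,0) (trapezoid, 1 panel, h=2.9000): 0.191288
R(1,0) (trapezoid, 2 panels, h=1.4500): 0.352258
R(2,0) (trapezoid, 4 panels, h=0.7250): 0.432821
R(3,0) (trapezoid, 8 panels, h=0.3625): 0.457267
R(1,1) = 0.352258 + (0.352258 − 0.191288)/3 = 0.405915
R(2,1) = 0.432821 + (0.432821 − 0.352258)/3 = 0.459675
R(3,1) = 0.457267 + (0.457267 − 0.432821)/3 = 0.465416
R(2,2) = 0.459675 + (0.459675 − 0.405915)/15 = 0.463259
R(3,2) = 0.465416 + (0.465416 − 0.459675)/15 = 0.465799
R(3,3) = 0.465799 + (0.465799 − 0.463259)/63 = 0.465839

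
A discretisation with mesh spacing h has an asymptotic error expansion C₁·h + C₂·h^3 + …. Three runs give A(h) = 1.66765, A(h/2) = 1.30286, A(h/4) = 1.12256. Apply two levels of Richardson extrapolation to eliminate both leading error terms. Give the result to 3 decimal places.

0.943

First eliminate the h term (factor 2^1 = 2):
  B₁ = (2·1.30286 − 1.66765)/1 = 0.93807
  B₂ = (2·1.12256 − 1.30286)/1 = 0.94226
Then eliminate the h^3 term (factor 2^3 = 8):
  (8·0.94226 − 0.93807)/7 = 0.94286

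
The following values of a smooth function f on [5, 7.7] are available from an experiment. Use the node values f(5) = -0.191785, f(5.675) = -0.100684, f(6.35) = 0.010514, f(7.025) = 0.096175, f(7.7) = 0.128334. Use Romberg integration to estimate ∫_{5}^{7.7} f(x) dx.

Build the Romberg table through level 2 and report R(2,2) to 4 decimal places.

R(0,0) (trapezoid, 1 panel, h=2.7000): -0.085659
R(1,0) (trapezoid, 2 panels, h=1.3500): -0.028636
R(2,0) (trapezoid, 4 panels, h=0.6750): -0.017361
R(1,1) = -0.028636 + (-0.028636 − (-0.085659))/3 = -0.009628
R(2,1) = -0.017361 + (-0.017361 − (-0.028636))/3 = -0.013603
R(2,2) = -0.013603 + (-0.013603 − (-0.009628))/15 = -0.013868

-0.0139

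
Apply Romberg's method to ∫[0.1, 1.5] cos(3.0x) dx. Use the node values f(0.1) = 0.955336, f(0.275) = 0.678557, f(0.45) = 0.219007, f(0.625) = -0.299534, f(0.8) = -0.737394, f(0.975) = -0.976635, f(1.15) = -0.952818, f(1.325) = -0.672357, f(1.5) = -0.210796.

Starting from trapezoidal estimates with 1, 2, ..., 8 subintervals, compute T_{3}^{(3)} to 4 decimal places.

-0.4244

T_{0}^{(0)} (trapezoid, 1 panel, h=1.4000): 0.521178
T_{1}^{(0)} (trapezoid, 2 panels, h=0.7000): -0.255587
T_{2}^{(0)} (trapezoid, 4 panels, h=0.3500): -0.384627
T_{3}^{(0)} (trapezoid, 8 panels, h=0.1750): -0.414558
T_{1}^{(1)} = -0.255587 + (-0.255587 − 0.521178)/3 = -0.514509
T_{2}^{(1)} = -0.384627 + (-0.384627 − (-0.255587))/3 = -0.427640
T_{3}^{(1)} = -0.414558 + (-0.414558 − (-0.384627))/3 = -0.424535
T_{2}^{(2)} = -0.427640 + (-0.427640 − (-0.514509))/15 = -0.421849
T_{3}^{(2)} = -0.424535 + (-0.424535 − (-0.427640))/15 = -0.424328
T_{3}^{(3)} = -0.424328 + (-0.424328 − (-0.421849))/63 = -0.424367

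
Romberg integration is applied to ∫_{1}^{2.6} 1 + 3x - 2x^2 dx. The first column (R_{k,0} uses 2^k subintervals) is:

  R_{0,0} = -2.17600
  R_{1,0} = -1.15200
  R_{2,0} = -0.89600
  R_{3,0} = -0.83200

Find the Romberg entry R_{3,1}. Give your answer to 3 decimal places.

Richardson extrapolation on the trapezoidal column (denominator 4−1=3):
R_{3,1} = -0.83200 + (-0.83200 − (-0.89600))/3 = -0.81067
(Column j=1 coincides with Simpson's rule on the same nodes.)

-0.811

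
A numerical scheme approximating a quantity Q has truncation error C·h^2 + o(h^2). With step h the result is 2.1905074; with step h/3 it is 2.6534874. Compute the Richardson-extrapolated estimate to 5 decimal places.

Extrapolated value = (9·A(h/3) − A(h)) / (9 − 1)
= (9·2.6534874 − 2.1905074) / 8
= 21.6908792 / 8 = 2.7113599

2.71136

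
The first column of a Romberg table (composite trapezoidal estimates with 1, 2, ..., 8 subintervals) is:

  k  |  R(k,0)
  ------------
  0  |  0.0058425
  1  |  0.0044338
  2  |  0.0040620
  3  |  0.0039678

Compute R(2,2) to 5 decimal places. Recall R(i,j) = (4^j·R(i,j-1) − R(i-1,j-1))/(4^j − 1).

R(1,1) = (4·0.0044338 − 0.0058425) / 3 = 0.0039642
R(2,1) = (4·0.0040620 − 0.0044338) / 3 = 0.0039381
R(2,2) = 0.0039381 + (0.0039381 − 0.0039642)/15 = 0.0039364
(Column j=1 coincides with Simpson's rule on the same nodes.)

0.00394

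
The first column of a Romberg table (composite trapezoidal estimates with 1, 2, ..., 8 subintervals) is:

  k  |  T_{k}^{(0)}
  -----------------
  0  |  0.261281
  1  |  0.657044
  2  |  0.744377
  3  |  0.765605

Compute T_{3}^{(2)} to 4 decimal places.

0.7726

Richardson extrapolation on the trapezoidal column (denominator 4−1=3):
T_{2}^{(1)} = 0.744377 + (0.744377 − 0.657044)/3 = 0.773488
T_{3}^{(1)} = (4·0.765605 − 0.744377) / 3 = 0.772681
T_{3}^{(2)} = (16·0.772681 − 0.773488) / 15 = 0.772627
(Column j=1 coincides with Simpson's rule on the same nodes.)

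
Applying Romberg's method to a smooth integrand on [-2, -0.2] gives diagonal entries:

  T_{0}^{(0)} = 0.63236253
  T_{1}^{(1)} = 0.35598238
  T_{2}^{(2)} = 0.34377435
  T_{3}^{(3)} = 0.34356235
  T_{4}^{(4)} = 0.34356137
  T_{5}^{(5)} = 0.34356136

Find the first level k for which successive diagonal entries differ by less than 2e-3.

|T_{1}^{(1)} − T_{0}^{(0)}| = 0.27638015 ≥ 2e-3
|T_{2}^{(2)} − T_{1}^{(1)}| = 0.01220803 ≥ 2e-3
|T_{3}^{(3)} − T_{2}^{(2)}| = 0.00021200 < 2e-3

k = 3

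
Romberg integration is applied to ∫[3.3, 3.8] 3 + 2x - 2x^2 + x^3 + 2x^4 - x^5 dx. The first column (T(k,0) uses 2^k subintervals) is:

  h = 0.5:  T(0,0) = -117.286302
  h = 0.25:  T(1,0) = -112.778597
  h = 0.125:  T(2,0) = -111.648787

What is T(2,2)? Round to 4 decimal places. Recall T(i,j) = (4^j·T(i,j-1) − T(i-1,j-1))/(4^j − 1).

-111.2719

Richardson extrapolation on the trapezoidal column (denominator 4−1=3):
T(1,1) = (4·(-112.778597) − (-117.286302)) / 3 = -111.276029
T(2,1) = -111.648787 + (-111.648787 − (-112.778597))/3 = -111.272184
T(2,2) = (16·(-111.272184) − (-111.276029)) / 15 = -111.271928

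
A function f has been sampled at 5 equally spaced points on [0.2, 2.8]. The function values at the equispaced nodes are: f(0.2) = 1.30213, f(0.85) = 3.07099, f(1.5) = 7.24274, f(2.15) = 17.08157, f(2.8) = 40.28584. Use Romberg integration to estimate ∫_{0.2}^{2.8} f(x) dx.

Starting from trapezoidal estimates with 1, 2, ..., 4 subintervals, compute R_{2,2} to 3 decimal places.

R_{0,0} (trapezoid, 1 panel, h=2.6000): 54.06436
R_{1,0} (trapezoid, 2 panels, h=1.3000): 36.44774
R_{2,0} (trapezoid, 4 panels, h=0.6500): 31.32304
R_{1,1} = 36.44774 + (36.44774 − 54.06436)/3 = 30.57553
R_{2,1} = 31.32304 + (31.32304 − 36.44774)/3 = 29.61481
R_{2,2} = 29.61481 + (29.61481 − 30.57553)/15 = 29.55076

29.551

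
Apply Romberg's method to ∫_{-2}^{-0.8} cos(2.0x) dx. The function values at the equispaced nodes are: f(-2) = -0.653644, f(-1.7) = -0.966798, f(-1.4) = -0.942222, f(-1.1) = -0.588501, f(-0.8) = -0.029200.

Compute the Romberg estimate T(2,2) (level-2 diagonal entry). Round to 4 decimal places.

-0.8781

T(0,0) (trapezoid, 1 panel, h=1.2000): -0.409706
T(1,0) (trapezoid, 2 panels, h=0.6000): -0.770186
T(2,0) (trapezoid, 4 panels, h=0.3000): -0.851683
T(1,1) = -0.770186 + (-0.770186 − (-0.409706))/3 = -0.890346
T(2,1) = -0.851683 + (-0.851683 − (-0.770186))/3 = -0.878849
T(2,2) = -0.878849 + (-0.878849 − (-0.890346))/15 = -0.878083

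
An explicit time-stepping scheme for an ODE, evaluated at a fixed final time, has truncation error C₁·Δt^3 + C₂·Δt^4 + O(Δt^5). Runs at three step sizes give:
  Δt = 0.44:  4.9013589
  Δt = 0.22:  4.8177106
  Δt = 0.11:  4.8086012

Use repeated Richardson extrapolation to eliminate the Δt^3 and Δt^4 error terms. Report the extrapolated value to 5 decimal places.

4.80740

First eliminate the Δt^3 term (factor 2^3 = 8):
  B₁ = (8·4.8177106 − 4.9013589)/7 = 4.8057608
  B₂ = (8·4.8086012 − 4.8177106)/7 = 4.8072999
Then eliminate the Δt^4 term (factor 2^4 = 16):
  (16·4.8072999 − 4.8057608)/15 = 4.8074025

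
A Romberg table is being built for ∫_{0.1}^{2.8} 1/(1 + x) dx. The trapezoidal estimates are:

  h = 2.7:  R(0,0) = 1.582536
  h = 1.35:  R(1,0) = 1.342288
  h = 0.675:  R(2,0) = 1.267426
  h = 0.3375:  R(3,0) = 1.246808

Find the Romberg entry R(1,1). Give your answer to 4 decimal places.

1.2622

R(1,1) = 1.342288 + (1.342288 − 1.582536)/3 = 1.262205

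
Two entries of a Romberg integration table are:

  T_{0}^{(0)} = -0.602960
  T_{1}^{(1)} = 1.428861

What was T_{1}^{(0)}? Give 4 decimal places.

0.9209

From T_{1}^{(1)} = (4·T_{1}^{(0)} − T_{0}^{(0)})/3, solve for T_{1}^{(0)}:
4·T_{1}^{(0)} = 3·1.428861 + (-0.602960) = 3.683623
T_{1}^{(0)} = 0.920906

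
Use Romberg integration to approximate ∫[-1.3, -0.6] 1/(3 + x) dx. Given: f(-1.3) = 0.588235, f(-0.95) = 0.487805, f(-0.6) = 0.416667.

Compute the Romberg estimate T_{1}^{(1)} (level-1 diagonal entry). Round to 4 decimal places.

T_{0}^{(0)} (trapezoid, 1 panel, h=0.7000): 0.351716
T_{1}^{(0)} (trapezoid, 2 panels, h=0.3500): 0.346590
T_{1}^{(1)} = 0.346590 + (0.346590 − 0.351716)/3 = 0.344881

0.3449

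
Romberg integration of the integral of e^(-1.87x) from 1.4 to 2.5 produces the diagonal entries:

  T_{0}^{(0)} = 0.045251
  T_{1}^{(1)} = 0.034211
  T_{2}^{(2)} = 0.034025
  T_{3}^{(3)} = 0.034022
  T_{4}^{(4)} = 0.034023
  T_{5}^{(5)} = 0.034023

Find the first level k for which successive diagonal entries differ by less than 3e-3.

k = 2

|T_{1}^{(1)} − T_{0}^{(0)}| = 0.011040 ≥ 3e-3
|T_{2}^{(2)} − T_{1}^{(1)}| = 0.000186 < 3e-3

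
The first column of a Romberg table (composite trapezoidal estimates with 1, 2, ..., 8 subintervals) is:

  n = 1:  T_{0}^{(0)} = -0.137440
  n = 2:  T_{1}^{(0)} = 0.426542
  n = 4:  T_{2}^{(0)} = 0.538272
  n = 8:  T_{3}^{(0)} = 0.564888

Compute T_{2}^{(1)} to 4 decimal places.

0.5755

T_{2}^{(1)} = 0.538272 + (0.538272 − 0.426542)/3 = 0.575515
(Column j=1 coincides with Simpson's rule on the same nodes.)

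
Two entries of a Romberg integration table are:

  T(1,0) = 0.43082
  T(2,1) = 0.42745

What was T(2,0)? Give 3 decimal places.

From T(2,1) = (4·T(2,0) − T(1,0))/3, solve for T(2,0):
4·T(2,0) = 3·0.42745 + 0.43082 = 1.71317
T(2,0) = 0.42829

0.428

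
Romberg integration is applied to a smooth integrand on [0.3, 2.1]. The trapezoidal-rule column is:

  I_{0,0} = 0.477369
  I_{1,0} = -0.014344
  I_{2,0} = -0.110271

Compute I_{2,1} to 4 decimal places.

-0.1422

Richardson extrapolation on the trapezoidal column (denominator 4−1=3):
I_{2,1} = -0.110271 + (-0.110271 − (-0.014344))/3 = -0.142247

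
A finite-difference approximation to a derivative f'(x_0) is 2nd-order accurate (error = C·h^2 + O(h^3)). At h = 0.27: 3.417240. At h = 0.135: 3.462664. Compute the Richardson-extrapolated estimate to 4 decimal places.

3.4778

Extrapolated value = (4·A(h/2) − A(h)) / (4 − 1)
= (4·3.462664 − 3.417240) / 3
= 10.433416 / 3 = 3.477805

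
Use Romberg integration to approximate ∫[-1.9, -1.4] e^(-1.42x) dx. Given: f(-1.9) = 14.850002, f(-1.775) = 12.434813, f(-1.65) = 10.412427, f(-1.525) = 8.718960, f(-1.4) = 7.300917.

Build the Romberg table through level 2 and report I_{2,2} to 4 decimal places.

5.3163

I_{0,0} (trapezoid, 1 panel, h=0.5000): 5.537730
I_{1,0} (trapezoid, 2 panels, h=0.2500): 5.371972
I_{2,0} (trapezoid, 4 panels, h=0.1250): 5.330207
I_{1,1} = 5.371972 + (5.371972 − 5.537730)/3 = 5.316719
I_{2,1} = 5.330207 + (5.330207 − 5.371972)/3 = 5.316285
I_{2,2} = 5.316285 + (5.316285 − 5.316719)/15 = 5.316256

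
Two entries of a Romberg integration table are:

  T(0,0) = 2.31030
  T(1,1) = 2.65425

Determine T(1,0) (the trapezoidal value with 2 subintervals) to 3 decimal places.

2.568

From T(1,1) = (4·T(1,0) − T(0,0))/3, solve for T(1,0):
4·T(1,0) = 3·2.65425 + 2.31030 = 10.27305
T(1,0) = 2.56826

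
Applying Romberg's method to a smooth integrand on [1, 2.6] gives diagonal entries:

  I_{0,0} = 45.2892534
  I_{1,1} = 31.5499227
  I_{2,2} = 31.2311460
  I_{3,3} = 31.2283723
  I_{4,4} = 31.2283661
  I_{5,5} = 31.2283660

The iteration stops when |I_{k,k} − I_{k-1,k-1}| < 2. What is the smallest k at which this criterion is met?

k = 2

|I_{1,1} − I_{0,0}| = 13.7393307 ≥ 2
|I_{2,2} − I_{1,1}| = 0.3187767 < 2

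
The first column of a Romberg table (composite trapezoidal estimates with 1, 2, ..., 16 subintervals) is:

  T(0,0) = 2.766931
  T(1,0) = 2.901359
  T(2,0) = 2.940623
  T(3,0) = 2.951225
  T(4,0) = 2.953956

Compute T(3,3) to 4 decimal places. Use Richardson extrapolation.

2.9548

Richardson extrapolation on the trapezoidal column (denominator 4−1=3):
T(1,1) = (4·2.901359 − 2.766931) / 3 = 2.946168
T(2,1) = (4·2.940623 − 2.901359) / 3 = 2.953711
T(3,1) = 2.951225 + (2.951225 − 2.940623)/3 = 2.954759
T(2,2) = 2.953711 + (2.953711 − 2.946168)/15 = 2.954214
T(3,2) = (16·2.954759 − 2.953711) / 15 = 2.954829
T(3,3) = (64·2.954829 − 2.954214) / 63 = 2.954839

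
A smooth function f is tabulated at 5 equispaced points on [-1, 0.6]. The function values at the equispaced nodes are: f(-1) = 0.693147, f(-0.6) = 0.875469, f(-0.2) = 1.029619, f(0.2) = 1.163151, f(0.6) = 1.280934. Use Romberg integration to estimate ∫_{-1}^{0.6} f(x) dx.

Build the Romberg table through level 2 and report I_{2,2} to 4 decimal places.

1.6251

I_{0,0} (trapezoid, 1 panel, h=1.6000): 1.579265
I_{1,0} (trapezoid, 2 panels, h=0.8000): 1.613328
I_{2,0} (trapezoid, 4 panels, h=0.4000): 1.622112
I_{1,1} = 1.613328 + (1.613328 − 1.579265)/3 = 1.624682
I_{2,1} = 1.622112 + (1.622112 − 1.613328)/3 = 1.625040
I_{2,2} = 1.625040 + (1.625040 − 1.624682)/15 = 1.625064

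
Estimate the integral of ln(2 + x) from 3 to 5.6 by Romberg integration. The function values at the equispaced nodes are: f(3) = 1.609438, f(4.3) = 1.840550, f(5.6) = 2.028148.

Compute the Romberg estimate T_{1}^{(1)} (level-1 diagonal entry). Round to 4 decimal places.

4.7666

T_{0}^{(0)} (trapezoid, 1 panel, h=2.6000): 4.728862
T_{1}^{(0)} (trapezoid, 2 panels, h=1.3000): 4.757146
T_{1}^{(1)} = 4.757146 + (4.757146 − 4.728862)/3 = 4.766574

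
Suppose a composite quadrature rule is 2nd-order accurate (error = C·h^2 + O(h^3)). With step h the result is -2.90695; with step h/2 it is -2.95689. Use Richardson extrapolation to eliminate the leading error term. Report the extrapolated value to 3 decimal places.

Extrapolated value = (4·A(h/2) − A(h)) / (4 − 1)
= (4·(-2.95689) − (-2.90695)) / 3
= -8.92061 / 3 = -2.97354

-2.974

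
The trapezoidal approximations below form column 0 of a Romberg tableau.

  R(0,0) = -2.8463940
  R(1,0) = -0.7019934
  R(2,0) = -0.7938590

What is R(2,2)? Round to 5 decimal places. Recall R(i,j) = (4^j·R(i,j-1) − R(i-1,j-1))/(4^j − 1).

-0.88030

R(1,1) = -0.7019934 + (-0.7019934 − (-2.8463940))/3 = 0.0128068
R(2,1) = -0.7938590 + (-0.7938590 − (-0.7019934))/3 = -0.8244809
R(2,2) = -0.8244809 + (-0.8244809 − 0.0128068)/15 = -0.8803001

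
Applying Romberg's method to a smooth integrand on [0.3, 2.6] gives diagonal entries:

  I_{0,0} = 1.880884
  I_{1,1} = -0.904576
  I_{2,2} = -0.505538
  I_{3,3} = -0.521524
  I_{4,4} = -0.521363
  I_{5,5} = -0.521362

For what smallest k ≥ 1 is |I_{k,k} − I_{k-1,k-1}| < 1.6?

|I_{1,1} − I_{0,0}| = 2.785460 ≥ 1.6
|I_{2,2} − I_{1,1}| = 0.399038 < 1.6

k = 2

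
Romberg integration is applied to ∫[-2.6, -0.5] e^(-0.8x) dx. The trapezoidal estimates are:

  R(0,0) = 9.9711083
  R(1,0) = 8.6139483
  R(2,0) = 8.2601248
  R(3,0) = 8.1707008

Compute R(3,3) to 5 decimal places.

Richardson extrapolation on the trapezoidal column (denominator 4−1=3):
R(1,1) = (4·8.6139483 − 9.9711083) / 3 = 8.1615616
R(2,1) = 8.2601248 + (8.2601248 − 8.6139483)/3 = 8.1421836
R(3,1) = (4·8.1707008 − 8.2601248) / 3 = 8.1408928
R(2,2) = (16·8.1421836 − 8.1615616) / 15 = 8.1408917
R(3,2) = 8.1408928 + (8.1408928 − 8.1421836)/15 = 8.1408067
R(3,3) = 8.1408067 + (8.1408067 − 8.1408917)/63 = 8.1408054

8.14081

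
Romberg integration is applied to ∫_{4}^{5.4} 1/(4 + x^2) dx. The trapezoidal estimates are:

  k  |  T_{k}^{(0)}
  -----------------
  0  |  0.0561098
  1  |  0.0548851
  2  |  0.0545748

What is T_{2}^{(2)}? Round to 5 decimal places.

Richardson extrapolation on the trapezoidal column (denominator 4−1=3):
T_{1}^{(1)} = (4·0.0548851 − 0.0561098) / 3 = 0.0544769
T_{2}^{(1)} = (4·0.0545748 − 0.0548851) / 3 = 0.0544714
T_{2}^{(2)} = 0.0544714 + (0.0544714 − 0.0544769)/15 = 0.0544710

0.05447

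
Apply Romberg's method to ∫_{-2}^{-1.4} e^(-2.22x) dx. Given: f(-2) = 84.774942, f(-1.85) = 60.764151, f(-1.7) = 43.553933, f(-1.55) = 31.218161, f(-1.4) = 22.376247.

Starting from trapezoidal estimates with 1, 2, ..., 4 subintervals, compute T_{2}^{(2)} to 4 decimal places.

28.1076

T_{0}^{(0)} (trapezoid, 1 panel, h=0.6000): 32.145357
T_{1}^{(0)} (trapezoid, 2 panels, h=0.3000): 29.138858
T_{2}^{(0)} (trapezoid, 4 panels, h=0.1500): 28.366776
T_{1}^{(1)} = 29.138858 + (29.138858 − 32.145357)/3 = 28.136692
T_{2}^{(1)} = 28.366776 + (28.366776 − 29.138858)/3 = 28.109415
T_{2}^{(2)} = 28.109415 + (28.109415 − 28.136692)/15 = 28.107597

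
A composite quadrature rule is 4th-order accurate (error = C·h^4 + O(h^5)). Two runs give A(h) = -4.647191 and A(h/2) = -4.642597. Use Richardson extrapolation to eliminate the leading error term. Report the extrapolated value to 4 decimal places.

Extrapolated value = (16·A(h/2) − A(h)) / (16 − 1)
= (16·(-4.642597) − (-4.647191)) / 15
= -69.634361 / 15 = -4.642291

-4.6423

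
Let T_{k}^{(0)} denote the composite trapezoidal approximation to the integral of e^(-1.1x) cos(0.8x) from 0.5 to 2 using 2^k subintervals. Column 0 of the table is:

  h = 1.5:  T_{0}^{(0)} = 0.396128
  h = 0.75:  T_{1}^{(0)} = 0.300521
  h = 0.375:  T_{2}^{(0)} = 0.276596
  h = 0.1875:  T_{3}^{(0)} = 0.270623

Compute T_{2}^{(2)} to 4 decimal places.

T_{1}^{(1)} = (4·0.300521 − 0.396128) / 3 = 0.268652
T_{2}^{(1)} = (4·0.276596 − 0.300521) / 3 = 0.268621
T_{2}^{(2)} = 0.268621 + (0.268621 − 0.268652)/15 = 0.268619

0.2686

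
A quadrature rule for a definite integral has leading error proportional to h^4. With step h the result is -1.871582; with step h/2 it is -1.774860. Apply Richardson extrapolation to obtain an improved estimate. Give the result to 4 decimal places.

-1.7684

Extrapolated value = (16·A(h/2) − A(h)) / (16 − 1)
= (16·(-1.774860) − (-1.871582)) / 15
= -26.526178 / 15 = -1.768412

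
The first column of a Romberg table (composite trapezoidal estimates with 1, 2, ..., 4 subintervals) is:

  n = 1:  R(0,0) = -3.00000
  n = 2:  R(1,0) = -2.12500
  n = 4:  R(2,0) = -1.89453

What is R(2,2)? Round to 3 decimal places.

-1.817

Richardson extrapolation on the trapezoidal column (denominator 4−1=3):
R(1,1) = -2.12500 + (-2.12500 − (-3.00000))/3 = -1.83333
R(2,1) = (4·(-1.89453) − (-2.12500)) / 3 = -1.81771
R(2,2) = (16·(-1.81771) − (-1.83333)) / 15 = -1.81667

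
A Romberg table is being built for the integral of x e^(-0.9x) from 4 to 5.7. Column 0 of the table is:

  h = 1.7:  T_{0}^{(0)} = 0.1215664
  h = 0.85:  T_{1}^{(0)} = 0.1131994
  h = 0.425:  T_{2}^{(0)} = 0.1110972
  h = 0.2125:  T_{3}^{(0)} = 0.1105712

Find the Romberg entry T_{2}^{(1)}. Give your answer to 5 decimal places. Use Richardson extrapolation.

0.11040

T_{2}^{(1)} = 0.1110972 + (0.1110972 − 0.1131994)/3 = 0.1103965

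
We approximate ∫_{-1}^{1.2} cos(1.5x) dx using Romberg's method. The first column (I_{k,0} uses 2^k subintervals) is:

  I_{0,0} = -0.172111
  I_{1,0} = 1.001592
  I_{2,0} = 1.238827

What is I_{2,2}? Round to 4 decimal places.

Richardson extrapolation on the trapezoidal column (denominator 4−1=3):
I_{1,1} = (4·1.001592 − (-0.172111)) / 3 = 1.392826
I_{2,1} = 1.238827 + (1.238827 − 1.001592)/3 = 1.317905
I_{2,2} = (16·1.317905 − 1.392826) / 15 = 1.312910
(Column j=1 coincides with Simpson's rule on the same nodes.)

1.3129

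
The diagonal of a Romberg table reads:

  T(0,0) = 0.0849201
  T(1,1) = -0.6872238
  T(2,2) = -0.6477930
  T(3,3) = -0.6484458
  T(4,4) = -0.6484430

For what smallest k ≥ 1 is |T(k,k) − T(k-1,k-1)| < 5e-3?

k = 3

|T(1,1) − T(0,0)| = 0.7721439 ≥ 5e-3
|T(2,2) − T(1,1)| = 0.0394308 ≥ 5e-3
|T(3,3) − T(2,2)| = 0.0006528 < 5e-3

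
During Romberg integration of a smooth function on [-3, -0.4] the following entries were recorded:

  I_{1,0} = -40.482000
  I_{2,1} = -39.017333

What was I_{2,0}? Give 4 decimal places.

-39.3835

From I_{2,1} = (4·I_{2,0} − I_{1,0})/3, solve for I_{2,0}:
4·I_{2,0} = 3·(-39.017333) + (-40.482000) = -157.533999
I_{2,0} = -39.383500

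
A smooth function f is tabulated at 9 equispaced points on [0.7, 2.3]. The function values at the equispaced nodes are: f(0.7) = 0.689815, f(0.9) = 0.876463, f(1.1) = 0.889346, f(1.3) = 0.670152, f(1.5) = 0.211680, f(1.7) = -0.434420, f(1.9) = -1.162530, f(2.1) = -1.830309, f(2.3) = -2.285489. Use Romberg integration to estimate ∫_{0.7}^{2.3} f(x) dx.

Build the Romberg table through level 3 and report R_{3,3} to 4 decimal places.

-0.3063

R_{0,0} (trapezoid, 1 panel, h=1.6000): -1.276539
R_{1,0} (trapezoid, 2 panels, h=0.8000): -0.468926
R_{2,0} (trapezoid, 4 panels, h=0.4000): -0.343736
R_{3,0} (trapezoid, 8 panels, h=0.2000): -0.315491
R_{1,1} = -0.468926 + (-0.468926 − (-1.276539))/3 = -0.199722
R_{2,1} = -0.343736 + (-0.343736 − (-0.468926))/3 = -0.302006
R_{3,1} = -0.315491 + (-0.315491 − (-0.343736))/3 = -0.306076
R_{2,2} = -0.302006 + (-0.302006 − (-0.199722))/15 = -0.308825
R_{3,2} = -0.306076 + (-0.306076 − (-0.302006))/15 = -0.306347
R_{3,3} = -0.306347 + (-0.306347 − (-0.308825))/63 = -0.306308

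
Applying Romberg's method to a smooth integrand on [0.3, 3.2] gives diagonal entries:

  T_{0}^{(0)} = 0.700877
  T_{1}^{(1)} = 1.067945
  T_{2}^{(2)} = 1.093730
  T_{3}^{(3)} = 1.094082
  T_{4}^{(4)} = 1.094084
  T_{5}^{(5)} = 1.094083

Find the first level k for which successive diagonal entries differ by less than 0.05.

|T_{1}^{(1)} − T_{0}^{(0)}| = 0.367068 ≥ 0.05
|T_{2}^{(2)} − T_{1}^{(1)}| = 0.025785 < 0.05

k = 2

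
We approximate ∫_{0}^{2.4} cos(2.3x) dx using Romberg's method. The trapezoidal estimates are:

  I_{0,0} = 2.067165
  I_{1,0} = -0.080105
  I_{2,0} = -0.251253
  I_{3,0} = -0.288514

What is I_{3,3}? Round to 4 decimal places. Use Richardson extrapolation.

I_{1,1} = -0.080105 + (-0.080105 − 2.067165)/3 = -0.795862
I_{2,1} = -0.251253 + (-0.251253 − (-0.080105))/3 = -0.308302
I_{3,1} = -0.288514 + (-0.288514 − (-0.251253))/3 = -0.300934
I_{2,2} = -0.308302 + (-0.308302 − (-0.795862))/15 = -0.275798
I_{3,2} = (16·(-0.300934) − (-0.308302)) / 15 = -0.300443
I_{3,3} = (64·(-0.300443) − (-0.275798)) / 63 = -0.300834

-0.3008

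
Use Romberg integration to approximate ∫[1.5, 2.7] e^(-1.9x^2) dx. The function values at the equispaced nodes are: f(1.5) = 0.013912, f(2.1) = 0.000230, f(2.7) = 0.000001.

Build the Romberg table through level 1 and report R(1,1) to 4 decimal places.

0.0030

R(0,0) (trapezoid, 1 panel, h=1.2000): 0.008348
R(1,0) (trapezoid, 2 panels, h=0.6000): 0.004312
R(1,1) = 0.004312 + (0.004312 − 0.008348)/3 = 0.002967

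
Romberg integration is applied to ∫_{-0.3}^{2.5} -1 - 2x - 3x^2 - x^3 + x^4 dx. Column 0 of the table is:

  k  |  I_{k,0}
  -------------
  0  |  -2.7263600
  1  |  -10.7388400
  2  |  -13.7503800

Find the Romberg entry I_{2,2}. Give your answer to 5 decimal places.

-14.84386

I_{1,1} = -10.7388400 + (-10.7388400 − (-2.7263600))/3 = -13.4096667
I_{2,1} = (4·(-13.7503800) − (-10.7388400)) / 3 = -14.7542267
I_{2,2} = -14.7542267 + (-14.7542267 − (-13.4096667))/15 = -14.8438640
(Column j=1 coincides with Simpson's rule on the same nodes.)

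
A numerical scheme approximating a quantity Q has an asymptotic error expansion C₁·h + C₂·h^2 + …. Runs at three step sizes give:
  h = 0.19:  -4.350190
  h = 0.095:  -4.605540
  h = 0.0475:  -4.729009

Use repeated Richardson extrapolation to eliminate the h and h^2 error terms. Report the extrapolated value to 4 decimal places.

-4.8497

First eliminate the h term (factor 2^1 = 2):
  B₁ = (2·(-4.605540) − (-4.350190))/1 = -4.860890
  B₂ = (2·(-4.729009) − (-4.605540))/1 = -4.852478
Then eliminate the h^2 term (factor 2^2 = 4):
  (4·(-4.852478) − (-4.860890))/3 = -4.849674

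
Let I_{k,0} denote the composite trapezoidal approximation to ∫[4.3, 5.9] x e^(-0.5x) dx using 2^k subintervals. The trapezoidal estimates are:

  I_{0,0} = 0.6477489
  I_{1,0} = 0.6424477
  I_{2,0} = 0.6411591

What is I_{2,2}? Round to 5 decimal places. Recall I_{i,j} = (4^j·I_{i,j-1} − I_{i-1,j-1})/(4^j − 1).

0.64073

Richardson extrapolation on the trapezoidal column (denominator 4−1=3):
I_{1,1} = (4·0.6424477 − 0.6477489) / 3 = 0.6406806
I_{2,1} = (4·0.6411591 − 0.6424477) / 3 = 0.6407296
I_{2,2} = 0.6407296 + (0.6407296 − 0.6406806)/15 = 0.6407329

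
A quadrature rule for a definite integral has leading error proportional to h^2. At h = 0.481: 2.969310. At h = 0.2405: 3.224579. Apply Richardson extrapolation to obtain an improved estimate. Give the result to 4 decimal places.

3.3097

The leading error scales as h^2; refining by a factor of 2 reduces it by 2^2 = 4.
Extrapolated value = (4·A(h/2) − A(h)) / (4 − 1)
= (4·3.224579 − 2.969310) / 3
= 9.929006 / 3 = 3.309669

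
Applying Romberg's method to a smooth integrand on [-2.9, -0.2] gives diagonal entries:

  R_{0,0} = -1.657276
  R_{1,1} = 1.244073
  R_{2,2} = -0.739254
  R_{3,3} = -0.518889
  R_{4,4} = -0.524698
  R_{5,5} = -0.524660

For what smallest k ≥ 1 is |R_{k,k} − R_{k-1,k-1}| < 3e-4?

k = 5

|R_{1,1} − R_{0,0}| = 2.901349 ≥ 3e-4
|R_{2,2} − R_{1,1}| = 1.983327 ≥ 3e-4
|R_{3,3} − R_{2,2}| = 0.220365 ≥ 3e-4
|R_{4,4} − R_{3,3}| = 0.005809 ≥ 3e-4
|R_{5,5} − R_{4,4}| = 0.000038 < 3e-4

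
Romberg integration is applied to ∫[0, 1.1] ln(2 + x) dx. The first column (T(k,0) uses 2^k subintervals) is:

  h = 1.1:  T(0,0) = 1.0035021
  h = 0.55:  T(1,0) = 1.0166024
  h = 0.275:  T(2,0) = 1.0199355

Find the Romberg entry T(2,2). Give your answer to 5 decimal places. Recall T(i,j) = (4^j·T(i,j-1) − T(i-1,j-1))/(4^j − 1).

1.02105

T(1,1) = 1.0166024 + (1.0166024 − 1.0035021)/3 = 1.0209692
T(2,1) = (4·1.0199355 − 1.0166024) / 3 = 1.0210465
T(2,2) = (16·1.0210465 − 1.0209692) / 15 = 1.0210517
(Column j=1 coincides with Simpson's rule on the same nodes.)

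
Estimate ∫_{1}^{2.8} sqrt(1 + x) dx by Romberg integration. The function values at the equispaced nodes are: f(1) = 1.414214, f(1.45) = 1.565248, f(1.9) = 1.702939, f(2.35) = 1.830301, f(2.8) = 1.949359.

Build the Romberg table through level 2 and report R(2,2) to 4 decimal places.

3.0528

R(0,0) (trapezoid, 1 panel, h=1.8000): 3.027216
R(1,0) (trapezoid, 2 panels, h=0.9000): 3.046253
R(2,0) (trapezoid, 4 panels, h=0.4500): 3.051124
R(1,1) = 3.046253 + (3.046253 − 3.027216)/3 = 3.052599
R(2,1) = 3.051124 + (3.051124 − 3.046253)/3 = 3.052748
R(2,2) = 3.052748 + (3.052748 − 3.052599)/15 = 3.052758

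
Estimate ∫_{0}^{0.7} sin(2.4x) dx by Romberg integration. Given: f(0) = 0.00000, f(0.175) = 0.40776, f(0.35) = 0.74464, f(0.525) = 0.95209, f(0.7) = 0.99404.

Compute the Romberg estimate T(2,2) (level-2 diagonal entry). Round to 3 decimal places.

T(0,0) (trapezoid, 1 panel, h=0.7000): 0.34791
T(1,0) (trapezoid, 2 panels, h=0.3500): 0.43458
T(2,0) (trapezoid, 4 panels, h=0.1750): 0.45526
T(1,1) = 0.43458 + (0.43458 − 0.34791)/3 = 0.46347
T(2,1) = 0.45526 + (0.45526 − 0.43458)/3 = 0.46215
T(2,2) = 0.46215 + (0.46215 − 0.46347)/15 = 0.46206

0.462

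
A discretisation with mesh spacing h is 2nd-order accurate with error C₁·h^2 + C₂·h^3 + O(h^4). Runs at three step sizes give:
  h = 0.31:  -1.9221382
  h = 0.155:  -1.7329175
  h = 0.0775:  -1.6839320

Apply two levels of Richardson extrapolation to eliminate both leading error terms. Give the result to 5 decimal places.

-1.66728

First eliminate the h^2 term (factor 2^2 = 4):
  B₁ = (4·(-1.7329175) − (-1.9221382))/3 = -1.6698439
  B₂ = (4·(-1.6839320) − (-1.7329175))/3 = -1.6676035
Then eliminate the h^3 term (factor 2^3 = 8):
  (8·(-1.6676035) − (-1.6698439))/7 = -1.6672834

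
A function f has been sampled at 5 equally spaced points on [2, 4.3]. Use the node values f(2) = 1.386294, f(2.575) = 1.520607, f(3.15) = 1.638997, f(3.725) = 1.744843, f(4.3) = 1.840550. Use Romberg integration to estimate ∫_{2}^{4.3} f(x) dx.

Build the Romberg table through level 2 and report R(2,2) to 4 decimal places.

3.7503

R(0,0) (trapezoid, 1 panel, h=2.3000): 3.710871
R(1,0) (trapezoid, 2 panels, h=1.1500): 3.740282
R(2,0) (trapezoid, 4 panels, h=0.5750): 3.747775
R(1,1) = 3.740282 + (3.740282 − 3.710871)/3 = 3.750086
R(2,1) = 3.747775 + (3.747775 − 3.740282)/3 = 3.750273
R(2,2) = 3.750273 + (3.750273 − 3.750086)/15 = 3.750285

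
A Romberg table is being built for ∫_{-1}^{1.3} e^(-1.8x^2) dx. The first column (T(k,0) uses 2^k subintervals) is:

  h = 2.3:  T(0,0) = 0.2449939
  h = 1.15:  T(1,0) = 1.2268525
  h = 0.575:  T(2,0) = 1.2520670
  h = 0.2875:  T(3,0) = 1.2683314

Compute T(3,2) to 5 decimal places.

1.27464

Richardson extrapolation on the trapezoidal column (denominator 4−1=3):
T(2,1) = 1.2520670 + (1.2520670 − 1.2268525)/3 = 1.2604718
T(3,1) = 1.2683314 + (1.2683314 − 1.2520670)/3 = 1.2737529
T(3,2) = (16·1.2737529 − 1.2604718) / 15 = 1.2746383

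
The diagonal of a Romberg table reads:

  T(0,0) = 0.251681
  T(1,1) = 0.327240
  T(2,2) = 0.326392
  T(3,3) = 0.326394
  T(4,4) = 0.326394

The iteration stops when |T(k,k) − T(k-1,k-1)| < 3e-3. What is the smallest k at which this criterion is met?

|T(1,1) − T(0,0)| = 0.075559 ≥ 3e-3
|T(2,2) − T(1,1)| = 0.000848 < 3e-3

k = 2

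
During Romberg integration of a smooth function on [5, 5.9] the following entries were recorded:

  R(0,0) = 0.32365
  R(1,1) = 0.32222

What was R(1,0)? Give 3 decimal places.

From R(1,1) = (4·R(1,0) − R(0,0))/3, solve for R(1,0):
4·R(1,0) = 3·0.32222 + 0.32365 = 1.29031
R(1,0) = 0.32258

0.323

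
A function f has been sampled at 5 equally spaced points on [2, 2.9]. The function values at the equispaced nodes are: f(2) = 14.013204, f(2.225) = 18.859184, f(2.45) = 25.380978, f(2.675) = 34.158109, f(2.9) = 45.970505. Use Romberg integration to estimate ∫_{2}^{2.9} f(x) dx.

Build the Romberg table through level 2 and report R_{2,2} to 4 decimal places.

R_{0,0} (trapezoid, 1 panel, h=0.9000): 26.992669
R_{1,0} (trapezoid, 2 panels, h=0.4500): 24.917775
R_{2,0} (trapezoid, 4 panels, h=0.2250): 24.387778
R_{1,1} = 24.917775 + (24.917775 − 26.992669)/3 = 24.226144
R_{2,1} = 24.387778 + (24.387778 − 24.917775)/3 = 24.211112
R_{2,2} = 24.211112 + (24.211112 − 24.226144)/15 = 24.210110

24.2101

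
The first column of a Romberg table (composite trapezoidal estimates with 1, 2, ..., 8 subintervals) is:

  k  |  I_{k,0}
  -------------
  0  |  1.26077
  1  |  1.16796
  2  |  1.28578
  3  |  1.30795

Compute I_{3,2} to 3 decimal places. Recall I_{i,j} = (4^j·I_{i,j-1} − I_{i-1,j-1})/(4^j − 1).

1.315

Richardson extrapolation on the trapezoidal column (denominator 4−1=3):
I_{2,1} = (4·1.28578 − 1.16796) / 3 = 1.32505
I_{3,1} = 1.30795 + (1.30795 − 1.28578)/3 = 1.31534
I_{3,2} = (16·1.31534 − 1.32505) / 15 = 1.31469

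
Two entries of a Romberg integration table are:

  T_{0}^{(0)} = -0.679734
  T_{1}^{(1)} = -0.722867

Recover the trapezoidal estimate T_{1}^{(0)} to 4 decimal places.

-0.7121

From T_{1}^{(1)} = (4·T_{1}^{(0)} − T_{0}^{(0)})/3, solve for T_{1}^{(0)}:
4·T_{1}^{(0)} = 3·(-0.722867) + (-0.679734) = -2.848335
T_{1}^{(0)} = -0.712084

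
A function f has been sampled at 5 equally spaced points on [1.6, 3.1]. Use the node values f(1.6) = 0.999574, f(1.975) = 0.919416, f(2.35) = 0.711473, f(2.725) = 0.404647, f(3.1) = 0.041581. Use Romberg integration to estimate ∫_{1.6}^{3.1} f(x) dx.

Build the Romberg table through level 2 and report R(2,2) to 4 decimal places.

0.9699

R(0,0) (trapezoid, 1 panel, h=1.5000): 0.780866
R(1,0) (trapezoid, 2 panels, h=0.7500): 0.924038
R(2,0) (trapezoid, 4 panels, h=0.3750): 0.958543
R(1,1) = 0.924038 + (0.924038 − 0.780866)/3 = 0.971762
R(2,1) = 0.958543 + (0.958543 − 0.924038)/3 = 0.970045
R(2,2) = 0.970045 + (0.970045 − 0.971762)/15 = 0.969931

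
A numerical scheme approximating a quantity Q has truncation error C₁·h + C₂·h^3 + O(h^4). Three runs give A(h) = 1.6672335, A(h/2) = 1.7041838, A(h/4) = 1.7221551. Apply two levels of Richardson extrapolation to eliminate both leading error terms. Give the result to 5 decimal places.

1.73998

First eliminate the h term (factor 2^1 = 2):
  B₁ = (2·1.7041838 − 1.6672335)/1 = 1.7411341
  B₂ = (2·1.7221551 − 1.7041838)/1 = 1.7401264
Then eliminate the h^3 term (factor 2^3 = 8):
  (8·1.7401264 − 1.7411341)/7 = 1.7399824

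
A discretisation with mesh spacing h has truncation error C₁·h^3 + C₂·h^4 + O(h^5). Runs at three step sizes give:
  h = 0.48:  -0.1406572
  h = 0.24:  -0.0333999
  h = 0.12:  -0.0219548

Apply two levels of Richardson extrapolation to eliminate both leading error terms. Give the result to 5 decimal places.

-0.02047

First eliminate the h^3 term (factor 2^3 = 8):
  B₁ = (8·(-0.0333999) − (-0.1406572))/7 = -0.0180774
  B₂ = (8·(-0.0219548) − (-0.0333999))/7 = -0.0203198
Then eliminate the h^4 term (factor 2^4 = 16):
  (16·(-0.0203198) − (-0.0180774))/15 = -0.0204693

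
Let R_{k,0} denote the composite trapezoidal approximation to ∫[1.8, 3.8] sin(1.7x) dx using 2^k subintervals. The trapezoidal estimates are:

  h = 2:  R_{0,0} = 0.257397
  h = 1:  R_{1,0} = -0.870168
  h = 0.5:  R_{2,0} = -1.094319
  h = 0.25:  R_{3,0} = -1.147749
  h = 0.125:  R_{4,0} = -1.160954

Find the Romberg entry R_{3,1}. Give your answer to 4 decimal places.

Richardson extrapolation on the trapezoidal column (denominator 4−1=3):
R_{3,1} = -1.147749 + (-1.147749 − (-1.094319))/3 = -1.165559

-1.1656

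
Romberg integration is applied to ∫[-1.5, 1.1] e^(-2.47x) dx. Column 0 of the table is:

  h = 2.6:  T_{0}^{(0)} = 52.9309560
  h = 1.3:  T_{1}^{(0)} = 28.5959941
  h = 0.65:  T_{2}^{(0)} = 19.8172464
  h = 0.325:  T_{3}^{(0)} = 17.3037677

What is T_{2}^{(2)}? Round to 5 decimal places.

T_{1}^{(1)} = 28.5959941 + (28.5959941 − 52.9309560)/3 = 20.4843401
T_{2}^{(1)} = (4·19.8172464 − 28.5959941) / 3 = 16.8909972
T_{2}^{(2)} = (16·16.8909972 − 20.4843401) / 15 = 16.6514410

16.65144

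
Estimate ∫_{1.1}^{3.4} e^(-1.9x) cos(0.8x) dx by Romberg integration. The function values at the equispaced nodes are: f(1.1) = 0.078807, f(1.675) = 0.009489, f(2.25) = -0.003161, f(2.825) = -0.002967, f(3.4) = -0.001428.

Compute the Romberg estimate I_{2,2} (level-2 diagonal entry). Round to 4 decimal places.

I_{0,0} (trapezoid, 1 panel, h=2.3000): 0.088986
I_{1,0} (trapezoid, 2 panels, h=1.1500): 0.040858
I_{2,0} (trapezoid, 4 panels, h=0.5750): 0.024179
I_{1,1} = 0.040858 + (0.040858 − 0.088986)/3 = 0.024815
I_{2,1} = 0.024179 + (0.024179 − 0.040858)/3 = 0.018619
I_{2,2} = 0.018619 + (0.018619 − 0.024815)/15 = 0.018206

0.0182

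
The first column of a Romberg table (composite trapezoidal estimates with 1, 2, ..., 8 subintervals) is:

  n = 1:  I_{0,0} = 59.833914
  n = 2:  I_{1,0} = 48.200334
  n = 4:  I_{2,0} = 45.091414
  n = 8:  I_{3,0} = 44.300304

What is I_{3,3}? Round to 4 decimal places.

44.0353

I_{1,1} = (4·48.200334 − 59.833914) / 3 = 44.322474
I_{2,1} = 45.091414 + (45.091414 − 48.200334)/3 = 44.055107
I_{3,1} = 44.300304 + (44.300304 − 45.091414)/3 = 44.036601
I_{2,2} = 44.055107 + (44.055107 − 44.322474)/15 = 44.037283
I_{3,2} = (16·44.036601 − 44.055107) / 15 = 44.035367
I_{3,3} = (64·44.035367 − 44.037283) / 63 = 44.035337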